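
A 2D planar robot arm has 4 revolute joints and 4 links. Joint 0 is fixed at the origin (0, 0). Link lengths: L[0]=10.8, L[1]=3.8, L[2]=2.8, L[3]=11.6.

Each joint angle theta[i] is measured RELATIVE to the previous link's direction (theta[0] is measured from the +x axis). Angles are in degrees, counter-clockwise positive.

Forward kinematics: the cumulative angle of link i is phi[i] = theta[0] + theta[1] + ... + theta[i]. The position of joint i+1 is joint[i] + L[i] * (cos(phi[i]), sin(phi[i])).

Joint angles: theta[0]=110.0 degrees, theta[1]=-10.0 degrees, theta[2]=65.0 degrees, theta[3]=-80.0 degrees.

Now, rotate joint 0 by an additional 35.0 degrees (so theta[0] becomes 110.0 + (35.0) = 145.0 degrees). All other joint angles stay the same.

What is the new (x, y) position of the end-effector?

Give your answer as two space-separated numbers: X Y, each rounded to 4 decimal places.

joint[0] = (0.0000, 0.0000)  (base)
link 0: phi[0] = 145 = 145 deg
  cos(145 deg) = -0.8192, sin(145 deg) = 0.5736
  joint[1] = (0.0000, 0.0000) + 10.8 * (-0.8192, 0.5736) = (0.0000 + -8.8468, 0.0000 + 6.1946) = (-8.8468, 6.1946)
link 1: phi[1] = 145 + -10 = 135 deg
  cos(135 deg) = -0.7071, sin(135 deg) = 0.7071
  joint[2] = (-8.8468, 6.1946) + 3.8 * (-0.7071, 0.7071) = (-8.8468 + -2.6870, 6.1946 + 2.6870) = (-11.5338, 8.8816)
link 2: phi[2] = 145 + -10 + 65 = 200 deg
  cos(200 deg) = -0.9397, sin(200 deg) = -0.3420
  joint[3] = (-11.5338, 8.8816) + 2.8 * (-0.9397, -0.3420) = (-11.5338 + -2.6311, 8.8816 + -0.9577) = (-14.1650, 7.9240)
link 3: phi[3] = 145 + -10 + 65 + -80 = 120 deg
  cos(120 deg) = -0.5000, sin(120 deg) = 0.8660
  joint[4] = (-14.1650, 7.9240) + 11.6 * (-0.5000, 0.8660) = (-14.1650 + -5.8000, 7.9240 + 10.0459) = (-19.9650, 17.9699)
End effector: (-19.9650, 17.9699)

Answer: -19.9650 17.9699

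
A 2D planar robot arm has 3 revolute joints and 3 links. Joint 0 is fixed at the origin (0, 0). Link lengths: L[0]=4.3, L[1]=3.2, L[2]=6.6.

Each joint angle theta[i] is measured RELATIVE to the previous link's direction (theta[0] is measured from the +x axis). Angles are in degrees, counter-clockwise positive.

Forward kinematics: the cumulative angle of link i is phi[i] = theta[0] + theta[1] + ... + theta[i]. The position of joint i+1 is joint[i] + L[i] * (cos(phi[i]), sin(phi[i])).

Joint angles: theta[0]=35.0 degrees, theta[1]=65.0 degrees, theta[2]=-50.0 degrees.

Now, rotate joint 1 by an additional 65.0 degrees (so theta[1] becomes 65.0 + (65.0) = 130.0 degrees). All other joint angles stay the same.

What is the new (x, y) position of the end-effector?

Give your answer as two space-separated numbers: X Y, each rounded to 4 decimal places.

joint[0] = (0.0000, 0.0000)  (base)
link 0: phi[0] = 35 = 35 deg
  cos(35 deg) = 0.8192, sin(35 deg) = 0.5736
  joint[1] = (0.0000, 0.0000) + 4.3 * (0.8192, 0.5736) = (0.0000 + 3.5224, 0.0000 + 2.4664) = (3.5224, 2.4664)
link 1: phi[1] = 35 + 130 = 165 deg
  cos(165 deg) = -0.9659, sin(165 deg) = 0.2588
  joint[2] = (3.5224, 2.4664) + 3.2 * (-0.9659, 0.2588) = (3.5224 + -3.0910, 2.4664 + 0.8282) = (0.4314, 3.2946)
link 2: phi[2] = 35 + 130 + -50 = 115 deg
  cos(115 deg) = -0.4226, sin(115 deg) = 0.9063
  joint[3] = (0.4314, 3.2946) + 6.6 * (-0.4226, 0.9063) = (0.4314 + -2.7893, 3.2946 + 5.9816) = (-2.3579, 9.2762)
End effector: (-2.3579, 9.2762)

Answer: -2.3579 9.2762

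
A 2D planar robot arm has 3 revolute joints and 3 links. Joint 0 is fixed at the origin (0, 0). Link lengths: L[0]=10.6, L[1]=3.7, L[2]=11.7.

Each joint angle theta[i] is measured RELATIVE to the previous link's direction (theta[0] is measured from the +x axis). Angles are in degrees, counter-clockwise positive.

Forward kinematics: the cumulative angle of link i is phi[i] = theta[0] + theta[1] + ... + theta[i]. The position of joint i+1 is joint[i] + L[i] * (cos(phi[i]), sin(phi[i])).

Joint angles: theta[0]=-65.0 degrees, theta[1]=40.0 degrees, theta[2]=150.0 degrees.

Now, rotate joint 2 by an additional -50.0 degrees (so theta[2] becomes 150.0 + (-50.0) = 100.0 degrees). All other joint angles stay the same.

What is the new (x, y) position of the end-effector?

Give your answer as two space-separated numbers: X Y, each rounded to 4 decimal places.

joint[0] = (0.0000, 0.0000)  (base)
link 0: phi[0] = -65 = -65 deg
  cos(-65 deg) = 0.4226, sin(-65 deg) = -0.9063
  joint[1] = (0.0000, 0.0000) + 10.6 * (0.4226, -0.9063) = (0.0000 + 4.4798, 0.0000 + -9.6069) = (4.4798, -9.6069)
link 1: phi[1] = -65 + 40 = -25 deg
  cos(-25 deg) = 0.9063, sin(-25 deg) = -0.4226
  joint[2] = (4.4798, -9.6069) + 3.7 * (0.9063, -0.4226) = (4.4798 + 3.3533, -9.6069 + -1.5637) = (7.8331, -11.1706)
link 2: phi[2] = -65 + 40 + 100 = 75 deg
  cos(75 deg) = 0.2588, sin(75 deg) = 0.9659
  joint[3] = (7.8331, -11.1706) + 11.7 * (0.2588, 0.9659) = (7.8331 + 3.0282, -11.1706 + 11.3013) = (10.8613, 0.1308)
End effector: (10.8613, 0.1308)

Answer: 10.8613 0.1308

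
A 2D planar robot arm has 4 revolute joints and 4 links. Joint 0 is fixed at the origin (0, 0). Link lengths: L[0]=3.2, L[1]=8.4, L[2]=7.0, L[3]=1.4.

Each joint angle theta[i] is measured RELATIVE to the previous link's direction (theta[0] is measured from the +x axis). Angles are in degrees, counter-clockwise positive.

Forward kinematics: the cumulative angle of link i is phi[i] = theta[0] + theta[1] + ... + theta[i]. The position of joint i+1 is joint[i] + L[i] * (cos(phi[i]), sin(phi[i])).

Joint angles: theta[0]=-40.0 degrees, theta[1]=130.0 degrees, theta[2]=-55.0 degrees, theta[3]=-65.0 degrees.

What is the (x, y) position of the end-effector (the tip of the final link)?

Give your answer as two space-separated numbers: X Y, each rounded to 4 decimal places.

Answer: 9.3978 9.6581

Derivation:
joint[0] = (0.0000, 0.0000)  (base)
link 0: phi[0] = -40 = -40 deg
  cos(-40 deg) = 0.7660, sin(-40 deg) = -0.6428
  joint[1] = (0.0000, 0.0000) + 3.2 * (0.7660, -0.6428) = (0.0000 + 2.4513, 0.0000 + -2.0569) = (2.4513, -2.0569)
link 1: phi[1] = -40 + 130 = 90 deg
  cos(90 deg) = 0.0000, sin(90 deg) = 1.0000
  joint[2] = (2.4513, -2.0569) + 8.4 * (0.0000, 1.0000) = (2.4513 + 0.0000, -2.0569 + 8.4000) = (2.4513, 6.3431)
link 2: phi[2] = -40 + 130 + -55 = 35 deg
  cos(35 deg) = 0.8192, sin(35 deg) = 0.5736
  joint[3] = (2.4513, 6.3431) + 7 * (0.8192, 0.5736) = (2.4513 + 5.7341, 6.3431 + 4.0150) = (8.1854, 10.3581)
link 3: phi[3] = -40 + 130 + -55 + -65 = -30 deg
  cos(-30 deg) = 0.8660, sin(-30 deg) = -0.5000
  joint[4] = (8.1854, 10.3581) + 1.4 * (0.8660, -0.5000) = (8.1854 + 1.2124, 10.3581 + -0.7000) = (9.3978, 9.6581)
End effector: (9.3978, 9.6581)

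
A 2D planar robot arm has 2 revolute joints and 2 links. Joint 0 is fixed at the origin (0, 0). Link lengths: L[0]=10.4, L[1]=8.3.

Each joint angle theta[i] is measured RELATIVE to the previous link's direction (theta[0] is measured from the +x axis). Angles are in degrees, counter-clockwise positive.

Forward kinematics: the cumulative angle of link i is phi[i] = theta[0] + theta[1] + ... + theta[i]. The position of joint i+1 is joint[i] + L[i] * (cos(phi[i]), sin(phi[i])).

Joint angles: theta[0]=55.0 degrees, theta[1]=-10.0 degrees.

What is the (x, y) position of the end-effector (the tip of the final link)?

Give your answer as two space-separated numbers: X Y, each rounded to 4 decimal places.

joint[0] = (0.0000, 0.0000)  (base)
link 0: phi[0] = 55 = 55 deg
  cos(55 deg) = 0.5736, sin(55 deg) = 0.8192
  joint[1] = (0.0000, 0.0000) + 10.4 * (0.5736, 0.8192) = (0.0000 + 5.9652, 0.0000 + 8.5192) = (5.9652, 8.5192)
link 1: phi[1] = 55 + -10 = 45 deg
  cos(45 deg) = 0.7071, sin(45 deg) = 0.7071
  joint[2] = (5.9652, 8.5192) + 8.3 * (0.7071, 0.7071) = (5.9652 + 5.8690, 8.5192 + 5.8690) = (11.8342, 14.3882)
End effector: (11.8342, 14.3882)

Answer: 11.8342 14.3882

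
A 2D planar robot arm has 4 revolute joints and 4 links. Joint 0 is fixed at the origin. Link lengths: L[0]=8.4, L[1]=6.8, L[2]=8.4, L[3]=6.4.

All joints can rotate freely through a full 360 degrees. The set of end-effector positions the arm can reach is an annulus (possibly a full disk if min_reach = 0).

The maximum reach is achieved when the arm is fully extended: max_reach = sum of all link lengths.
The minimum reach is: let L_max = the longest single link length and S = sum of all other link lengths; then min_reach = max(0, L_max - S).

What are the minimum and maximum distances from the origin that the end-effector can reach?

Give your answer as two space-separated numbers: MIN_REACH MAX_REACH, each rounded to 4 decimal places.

Answer: 0.0000 30.0000

Derivation:
Link lengths: [8.4, 6.8, 8.4, 6.4]
max_reach = 8.4 + 6.8 + 8.4 + 6.4 = 30
L_max = max([8.4, 6.8, 8.4, 6.4]) = 8.4
S (sum of others) = 30 - 8.4 = 21.6
min_reach = max(0, 8.4 - 21.6) = max(0, -13.2) = 0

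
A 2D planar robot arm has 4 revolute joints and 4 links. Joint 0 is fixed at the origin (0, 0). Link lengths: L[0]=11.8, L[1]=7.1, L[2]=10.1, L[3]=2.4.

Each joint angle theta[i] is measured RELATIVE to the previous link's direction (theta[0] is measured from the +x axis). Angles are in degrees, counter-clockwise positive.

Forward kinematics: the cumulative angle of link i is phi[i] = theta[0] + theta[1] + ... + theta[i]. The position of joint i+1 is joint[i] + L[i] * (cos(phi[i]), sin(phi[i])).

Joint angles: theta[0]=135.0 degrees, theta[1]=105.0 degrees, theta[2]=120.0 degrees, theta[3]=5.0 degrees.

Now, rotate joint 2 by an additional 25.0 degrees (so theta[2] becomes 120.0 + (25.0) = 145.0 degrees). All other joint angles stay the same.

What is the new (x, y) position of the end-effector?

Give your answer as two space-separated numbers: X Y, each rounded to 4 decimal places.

joint[0] = (0.0000, 0.0000)  (base)
link 0: phi[0] = 135 = 135 deg
  cos(135 deg) = -0.7071, sin(135 deg) = 0.7071
  joint[1] = (0.0000, 0.0000) + 11.8 * (-0.7071, 0.7071) = (0.0000 + -8.3439, 0.0000 + 8.3439) = (-8.3439, 8.3439)
link 1: phi[1] = 135 + 105 = 240 deg
  cos(240 deg) = -0.5000, sin(240 deg) = -0.8660
  joint[2] = (-8.3439, 8.3439) + 7.1 * (-0.5000, -0.8660) = (-8.3439 + -3.5500, 8.3439 + -6.1488) = (-11.8939, 2.1951)
link 2: phi[2] = 135 + 105 + 145 = 385 deg
  cos(385 deg) = 0.9063, sin(385 deg) = 0.4226
  joint[3] = (-11.8939, 2.1951) + 10.1 * (0.9063, 0.4226) = (-11.8939 + 9.1537, 2.1951 + 4.2684) = (-2.7402, 6.4635)
link 3: phi[3] = 135 + 105 + 145 + 5 = 390 deg
  cos(390 deg) = 0.8660, sin(390 deg) = 0.5000
  joint[4] = (-2.7402, 6.4635) + 2.4 * (0.8660, 0.5000) = (-2.7402 + 2.0785, 6.4635 + 1.2000) = (-0.6617, 7.6635)
End effector: (-0.6617, 7.6635)

Answer: -0.6617 7.6635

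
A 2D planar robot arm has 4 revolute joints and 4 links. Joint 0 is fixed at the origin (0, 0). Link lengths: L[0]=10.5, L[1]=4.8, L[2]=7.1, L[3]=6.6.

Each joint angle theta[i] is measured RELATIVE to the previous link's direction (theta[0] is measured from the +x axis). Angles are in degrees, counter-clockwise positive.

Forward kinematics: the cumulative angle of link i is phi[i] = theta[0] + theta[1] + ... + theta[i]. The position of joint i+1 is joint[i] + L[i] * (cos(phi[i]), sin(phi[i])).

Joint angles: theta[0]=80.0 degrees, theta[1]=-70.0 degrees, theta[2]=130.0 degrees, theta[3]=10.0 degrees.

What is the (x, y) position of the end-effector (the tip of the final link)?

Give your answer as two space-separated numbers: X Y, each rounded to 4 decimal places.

Answer: -4.6043 19.0378

Derivation:
joint[0] = (0.0000, 0.0000)  (base)
link 0: phi[0] = 80 = 80 deg
  cos(80 deg) = 0.1736, sin(80 deg) = 0.9848
  joint[1] = (0.0000, 0.0000) + 10.5 * (0.1736, 0.9848) = (0.0000 + 1.8233, 0.0000 + 10.3405) = (1.8233, 10.3405)
link 1: phi[1] = 80 + -70 = 10 deg
  cos(10 deg) = 0.9848, sin(10 deg) = 0.1736
  joint[2] = (1.8233, 10.3405) + 4.8 * (0.9848, 0.1736) = (1.8233 + 4.7271, 10.3405 + 0.8335) = (6.5504, 11.1740)
link 2: phi[2] = 80 + -70 + 130 = 140 deg
  cos(140 deg) = -0.7660, sin(140 deg) = 0.6428
  joint[3] = (6.5504, 11.1740) + 7.1 * (-0.7660, 0.6428) = (6.5504 + -5.4389, 11.1740 + 4.5638) = (1.1115, 15.7378)
link 3: phi[3] = 80 + -70 + 130 + 10 = 150 deg
  cos(150 deg) = -0.8660, sin(150 deg) = 0.5000
  joint[4] = (1.1115, 15.7378) + 6.6 * (-0.8660, 0.5000) = (1.1115 + -5.7158, 15.7378 + 3.3000) = (-4.6043, 19.0378)
End effector: (-4.6043, 19.0378)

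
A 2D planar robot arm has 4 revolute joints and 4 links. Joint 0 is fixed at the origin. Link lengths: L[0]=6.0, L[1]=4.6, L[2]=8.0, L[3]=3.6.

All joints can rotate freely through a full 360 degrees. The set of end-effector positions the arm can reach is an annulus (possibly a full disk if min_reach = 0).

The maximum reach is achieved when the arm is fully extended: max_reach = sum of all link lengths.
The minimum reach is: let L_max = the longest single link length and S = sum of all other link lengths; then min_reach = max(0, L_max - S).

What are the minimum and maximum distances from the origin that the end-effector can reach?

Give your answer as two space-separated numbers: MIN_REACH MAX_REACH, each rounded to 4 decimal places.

Link lengths: [6.0, 4.6, 8.0, 3.6]
max_reach = 6 + 4.6 + 8 + 3.6 = 22.2
L_max = max([6.0, 4.6, 8.0, 3.6]) = 8
S (sum of others) = 22.2 - 8 = 14.2
min_reach = max(0, 8 - 14.2) = max(0, -6.2) = 0

Answer: 0.0000 22.2000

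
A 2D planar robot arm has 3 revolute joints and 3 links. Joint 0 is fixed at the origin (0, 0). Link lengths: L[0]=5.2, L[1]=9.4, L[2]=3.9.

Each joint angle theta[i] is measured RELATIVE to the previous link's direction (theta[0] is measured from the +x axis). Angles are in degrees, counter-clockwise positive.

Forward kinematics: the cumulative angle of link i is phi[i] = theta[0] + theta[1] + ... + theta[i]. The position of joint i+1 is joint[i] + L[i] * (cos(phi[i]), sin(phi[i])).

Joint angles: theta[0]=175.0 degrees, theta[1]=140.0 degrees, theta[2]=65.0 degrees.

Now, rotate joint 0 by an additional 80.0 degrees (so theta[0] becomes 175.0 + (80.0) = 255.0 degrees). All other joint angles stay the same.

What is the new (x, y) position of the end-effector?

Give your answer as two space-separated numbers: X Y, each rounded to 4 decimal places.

joint[0] = (0.0000, 0.0000)  (base)
link 0: phi[0] = 255 = 255 deg
  cos(255 deg) = -0.2588, sin(255 deg) = -0.9659
  joint[1] = (0.0000, 0.0000) + 5.2 * (-0.2588, -0.9659) = (0.0000 + -1.3459, 0.0000 + -5.0228) = (-1.3459, -5.0228)
link 1: phi[1] = 255 + 140 = 395 deg
  cos(395 deg) = 0.8192, sin(395 deg) = 0.5736
  joint[2] = (-1.3459, -5.0228) + 9.4 * (0.8192, 0.5736) = (-1.3459 + 7.7000, -5.0228 + 5.3916) = (6.3542, 0.3688)
link 2: phi[2] = 255 + 140 + 65 = 460 deg
  cos(460 deg) = -0.1736, sin(460 deg) = 0.9848
  joint[3] = (6.3542, 0.3688) + 3.9 * (-0.1736, 0.9848) = (6.3542 + -0.6772, 0.3688 + 3.8408) = (5.6769, 4.2096)
End effector: (5.6769, 4.2096)

Answer: 5.6769 4.2096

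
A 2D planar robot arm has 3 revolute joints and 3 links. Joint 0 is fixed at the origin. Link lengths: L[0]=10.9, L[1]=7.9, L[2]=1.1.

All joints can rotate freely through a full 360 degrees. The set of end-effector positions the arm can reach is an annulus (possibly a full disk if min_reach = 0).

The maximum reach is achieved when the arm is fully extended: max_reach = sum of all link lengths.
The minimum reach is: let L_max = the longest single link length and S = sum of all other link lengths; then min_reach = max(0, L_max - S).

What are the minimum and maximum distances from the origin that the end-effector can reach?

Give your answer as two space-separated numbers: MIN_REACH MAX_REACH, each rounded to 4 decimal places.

Answer: 1.9000 19.9000

Derivation:
Link lengths: [10.9, 7.9, 1.1]
max_reach = 10.9 + 7.9 + 1.1 = 19.9
L_max = max([10.9, 7.9, 1.1]) = 10.9
S (sum of others) = 19.9 - 10.9 = 9
min_reach = max(0, 10.9 - 9) = max(0, 1.9) = 1.9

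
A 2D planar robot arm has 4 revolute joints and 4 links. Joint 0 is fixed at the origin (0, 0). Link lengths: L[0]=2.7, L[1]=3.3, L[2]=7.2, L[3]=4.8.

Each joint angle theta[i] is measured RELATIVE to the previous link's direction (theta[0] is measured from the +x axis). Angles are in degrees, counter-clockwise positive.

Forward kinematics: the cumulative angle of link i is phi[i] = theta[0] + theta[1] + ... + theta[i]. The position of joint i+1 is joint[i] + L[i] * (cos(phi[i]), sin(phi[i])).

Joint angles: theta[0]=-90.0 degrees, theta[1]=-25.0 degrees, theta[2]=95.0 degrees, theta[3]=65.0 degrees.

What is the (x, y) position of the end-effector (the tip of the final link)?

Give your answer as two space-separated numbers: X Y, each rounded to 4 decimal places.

joint[0] = (0.0000, 0.0000)  (base)
link 0: phi[0] = -90 = -90 deg
  cos(-90 deg) = 0.0000, sin(-90 deg) = -1.0000
  joint[1] = (0.0000, 0.0000) + 2.7 * (0.0000, -1.0000) = (0.0000 + 0.0000, 0.0000 + -2.7000) = (0.0000, -2.7000)
link 1: phi[1] = -90 + -25 = -115 deg
  cos(-115 deg) = -0.4226, sin(-115 deg) = -0.9063
  joint[2] = (0.0000, -2.7000) + 3.3 * (-0.4226, -0.9063) = (0.0000 + -1.3946, -2.7000 + -2.9908) = (-1.3946, -5.6908)
link 2: phi[2] = -90 + -25 + 95 = -20 deg
  cos(-20 deg) = 0.9397, sin(-20 deg) = -0.3420
  joint[3] = (-1.3946, -5.6908) + 7.2 * (0.9397, -0.3420) = (-1.3946 + 6.7658, -5.6908 + -2.4625) = (5.3711, -8.1534)
link 3: phi[3] = -90 + -25 + 95 + 65 = 45 deg
  cos(45 deg) = 0.7071, sin(45 deg) = 0.7071
  joint[4] = (5.3711, -8.1534) + 4.8 * (0.7071, 0.7071) = (5.3711 + 3.3941, -8.1534 + 3.3941) = (8.7653, -4.7592)
End effector: (8.7653, -4.7592)

Answer: 8.7653 -4.7592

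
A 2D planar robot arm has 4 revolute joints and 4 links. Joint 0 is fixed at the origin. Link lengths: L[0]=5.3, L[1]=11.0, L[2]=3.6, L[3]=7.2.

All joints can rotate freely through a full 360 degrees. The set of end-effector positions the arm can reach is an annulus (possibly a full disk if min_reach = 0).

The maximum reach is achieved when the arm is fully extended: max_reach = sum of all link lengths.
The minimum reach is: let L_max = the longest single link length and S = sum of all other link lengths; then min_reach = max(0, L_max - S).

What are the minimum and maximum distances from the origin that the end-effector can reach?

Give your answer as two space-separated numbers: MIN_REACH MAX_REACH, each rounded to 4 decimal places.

Answer: 0.0000 27.1000

Derivation:
Link lengths: [5.3, 11.0, 3.6, 7.2]
max_reach = 5.3 + 11 + 3.6 + 7.2 = 27.1
L_max = max([5.3, 11.0, 3.6, 7.2]) = 11
S (sum of others) = 27.1 - 11 = 16.1
min_reach = max(0, 11 - 16.1) = max(0, -5.1) = 0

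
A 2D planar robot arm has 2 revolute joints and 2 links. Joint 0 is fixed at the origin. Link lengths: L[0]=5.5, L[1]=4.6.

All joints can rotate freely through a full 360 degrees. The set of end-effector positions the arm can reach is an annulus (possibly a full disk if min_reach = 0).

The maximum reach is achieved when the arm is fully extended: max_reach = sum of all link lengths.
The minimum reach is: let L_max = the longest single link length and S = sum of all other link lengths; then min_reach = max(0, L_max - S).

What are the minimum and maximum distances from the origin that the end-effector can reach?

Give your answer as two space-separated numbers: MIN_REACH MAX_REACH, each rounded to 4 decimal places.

Answer: 0.9000 10.1000

Derivation:
Link lengths: [5.5, 4.6]
max_reach = 5.5 + 4.6 = 10.1
L_max = max([5.5, 4.6]) = 5.5
S (sum of others) = 10.1 - 5.5 = 4.6
min_reach = max(0, 5.5 - 4.6) = max(0, 0.9) = 0.9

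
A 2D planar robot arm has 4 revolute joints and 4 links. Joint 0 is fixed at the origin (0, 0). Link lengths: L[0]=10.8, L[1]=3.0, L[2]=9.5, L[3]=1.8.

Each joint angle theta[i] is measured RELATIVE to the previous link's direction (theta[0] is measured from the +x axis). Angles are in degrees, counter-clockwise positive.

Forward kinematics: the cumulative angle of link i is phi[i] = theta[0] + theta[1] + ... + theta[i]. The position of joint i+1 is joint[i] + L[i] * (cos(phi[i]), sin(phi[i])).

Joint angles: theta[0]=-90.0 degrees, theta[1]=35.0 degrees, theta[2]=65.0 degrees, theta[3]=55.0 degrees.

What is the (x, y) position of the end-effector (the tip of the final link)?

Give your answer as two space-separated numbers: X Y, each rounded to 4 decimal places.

joint[0] = (0.0000, 0.0000)  (base)
link 0: phi[0] = -90 = -90 deg
  cos(-90 deg) = 0.0000, sin(-90 deg) = -1.0000
  joint[1] = (0.0000, 0.0000) + 10.8 * (0.0000, -1.0000) = (0.0000 + 0.0000, 0.0000 + -10.8000) = (0.0000, -10.8000)
link 1: phi[1] = -90 + 35 = -55 deg
  cos(-55 deg) = 0.5736, sin(-55 deg) = -0.8192
  joint[2] = (0.0000, -10.8000) + 3 * (0.5736, -0.8192) = (0.0000 + 1.7207, -10.8000 + -2.4575) = (1.7207, -13.2575)
link 2: phi[2] = -90 + 35 + 65 = 10 deg
  cos(10 deg) = 0.9848, sin(10 deg) = 0.1736
  joint[3] = (1.7207, -13.2575) + 9.5 * (0.9848, 0.1736) = (1.7207 + 9.3557, -13.2575 + 1.6497) = (11.0764, -11.6078)
link 3: phi[3] = -90 + 35 + 65 + 55 = 65 deg
  cos(65 deg) = 0.4226, sin(65 deg) = 0.9063
  joint[4] = (11.0764, -11.6078) + 1.8 * (0.4226, 0.9063) = (11.0764 + 0.7607, -11.6078 + 1.6314) = (11.8371, -9.9764)
End effector: (11.8371, -9.9764)

Answer: 11.8371 -9.9764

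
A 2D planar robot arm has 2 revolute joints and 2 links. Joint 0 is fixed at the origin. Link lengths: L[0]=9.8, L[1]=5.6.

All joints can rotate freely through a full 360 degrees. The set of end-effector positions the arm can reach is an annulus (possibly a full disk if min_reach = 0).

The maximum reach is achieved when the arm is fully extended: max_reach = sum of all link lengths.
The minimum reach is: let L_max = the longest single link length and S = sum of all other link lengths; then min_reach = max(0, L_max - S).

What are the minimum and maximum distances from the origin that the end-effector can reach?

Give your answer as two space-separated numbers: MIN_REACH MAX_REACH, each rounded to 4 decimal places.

Link lengths: [9.8, 5.6]
max_reach = 9.8 + 5.6 = 15.4
L_max = max([9.8, 5.6]) = 9.8
S (sum of others) = 15.4 - 9.8 = 5.6
min_reach = max(0, 9.8 - 5.6) = max(0, 4.2) = 4.2

Answer: 4.2000 15.4000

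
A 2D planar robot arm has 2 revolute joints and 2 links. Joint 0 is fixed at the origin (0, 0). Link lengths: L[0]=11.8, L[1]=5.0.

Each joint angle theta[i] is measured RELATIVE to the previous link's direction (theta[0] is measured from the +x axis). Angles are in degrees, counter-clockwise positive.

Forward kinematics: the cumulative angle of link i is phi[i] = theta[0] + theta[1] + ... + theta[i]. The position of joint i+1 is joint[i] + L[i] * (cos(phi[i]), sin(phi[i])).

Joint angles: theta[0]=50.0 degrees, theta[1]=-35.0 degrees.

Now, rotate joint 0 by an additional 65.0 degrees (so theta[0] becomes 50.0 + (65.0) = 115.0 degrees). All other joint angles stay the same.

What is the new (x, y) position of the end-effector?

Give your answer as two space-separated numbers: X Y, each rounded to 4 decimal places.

Answer: -4.1187 15.6185

Derivation:
joint[0] = (0.0000, 0.0000)  (base)
link 0: phi[0] = 115 = 115 deg
  cos(115 deg) = -0.4226, sin(115 deg) = 0.9063
  joint[1] = (0.0000, 0.0000) + 11.8 * (-0.4226, 0.9063) = (0.0000 + -4.9869, 0.0000 + 10.6944) = (-4.9869, 10.6944)
link 1: phi[1] = 115 + -35 = 80 deg
  cos(80 deg) = 0.1736, sin(80 deg) = 0.9848
  joint[2] = (-4.9869, 10.6944) + 5 * (0.1736, 0.9848) = (-4.9869 + 0.8682, 10.6944 + 4.9240) = (-4.1187, 15.6185)
End effector: (-4.1187, 15.6185)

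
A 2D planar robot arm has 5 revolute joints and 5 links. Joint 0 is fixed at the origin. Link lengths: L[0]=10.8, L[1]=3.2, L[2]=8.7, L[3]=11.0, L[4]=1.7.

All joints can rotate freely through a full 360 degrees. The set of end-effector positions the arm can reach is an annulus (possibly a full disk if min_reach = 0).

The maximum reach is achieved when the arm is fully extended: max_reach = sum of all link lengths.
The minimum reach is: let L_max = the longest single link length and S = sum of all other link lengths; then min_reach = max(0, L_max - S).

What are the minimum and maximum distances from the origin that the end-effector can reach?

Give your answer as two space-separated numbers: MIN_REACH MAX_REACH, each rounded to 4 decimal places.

Answer: 0.0000 35.4000

Derivation:
Link lengths: [10.8, 3.2, 8.7, 11.0, 1.7]
max_reach = 10.8 + 3.2 + 8.7 + 11 + 1.7 = 35.4
L_max = max([10.8, 3.2, 8.7, 11.0, 1.7]) = 11
S (sum of others) = 35.4 - 11 = 24.4
min_reach = max(0, 11 - 24.4) = max(0, -13.4) = 0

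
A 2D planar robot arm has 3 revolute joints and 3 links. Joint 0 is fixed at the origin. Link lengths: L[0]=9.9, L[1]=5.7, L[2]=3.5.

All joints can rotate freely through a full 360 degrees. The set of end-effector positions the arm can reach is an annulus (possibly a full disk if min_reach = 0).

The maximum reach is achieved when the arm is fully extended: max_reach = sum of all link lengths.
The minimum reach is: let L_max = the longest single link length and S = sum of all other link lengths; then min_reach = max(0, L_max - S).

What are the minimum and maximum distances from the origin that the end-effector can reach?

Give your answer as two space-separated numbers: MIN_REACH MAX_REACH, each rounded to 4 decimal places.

Answer: 0.7000 19.1000

Derivation:
Link lengths: [9.9, 5.7, 3.5]
max_reach = 9.9 + 5.7 + 3.5 = 19.1
L_max = max([9.9, 5.7, 3.5]) = 9.9
S (sum of others) = 19.1 - 9.9 = 9.2
min_reach = max(0, 9.9 - 9.2) = max(0, 0.7) = 0.7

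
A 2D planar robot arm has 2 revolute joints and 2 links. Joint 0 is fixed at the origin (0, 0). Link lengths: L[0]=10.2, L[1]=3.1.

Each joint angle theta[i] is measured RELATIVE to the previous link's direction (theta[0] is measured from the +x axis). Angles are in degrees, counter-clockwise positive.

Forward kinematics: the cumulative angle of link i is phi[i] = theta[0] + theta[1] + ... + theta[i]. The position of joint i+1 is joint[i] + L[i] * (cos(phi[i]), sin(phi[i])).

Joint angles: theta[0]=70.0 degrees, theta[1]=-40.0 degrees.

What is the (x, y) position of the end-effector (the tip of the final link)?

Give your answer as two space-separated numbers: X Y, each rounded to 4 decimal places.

Answer: 6.1733 11.1349

Derivation:
joint[0] = (0.0000, 0.0000)  (base)
link 0: phi[0] = 70 = 70 deg
  cos(70 deg) = 0.3420, sin(70 deg) = 0.9397
  joint[1] = (0.0000, 0.0000) + 10.2 * (0.3420, 0.9397) = (0.0000 + 3.4886, 0.0000 + 9.5849) = (3.4886, 9.5849)
link 1: phi[1] = 70 + -40 = 30 deg
  cos(30 deg) = 0.8660, sin(30 deg) = 0.5000
  joint[2] = (3.4886, 9.5849) + 3.1 * (0.8660, 0.5000) = (3.4886 + 2.6847, 9.5849 + 1.5500) = (6.1733, 11.1349)
End effector: (6.1733, 11.1349)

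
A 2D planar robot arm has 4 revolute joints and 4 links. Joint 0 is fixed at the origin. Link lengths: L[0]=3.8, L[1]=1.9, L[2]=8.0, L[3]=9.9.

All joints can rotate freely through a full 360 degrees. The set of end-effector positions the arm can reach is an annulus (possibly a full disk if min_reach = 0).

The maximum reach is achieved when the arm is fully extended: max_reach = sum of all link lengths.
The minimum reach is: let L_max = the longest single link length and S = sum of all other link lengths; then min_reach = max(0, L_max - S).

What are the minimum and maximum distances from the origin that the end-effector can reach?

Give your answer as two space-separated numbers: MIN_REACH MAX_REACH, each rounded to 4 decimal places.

Answer: 0.0000 23.6000

Derivation:
Link lengths: [3.8, 1.9, 8.0, 9.9]
max_reach = 3.8 + 1.9 + 8 + 9.9 = 23.6
L_max = max([3.8, 1.9, 8.0, 9.9]) = 9.9
S (sum of others) = 23.6 - 9.9 = 13.7
min_reach = max(0, 9.9 - 13.7) = max(0, -3.8) = 0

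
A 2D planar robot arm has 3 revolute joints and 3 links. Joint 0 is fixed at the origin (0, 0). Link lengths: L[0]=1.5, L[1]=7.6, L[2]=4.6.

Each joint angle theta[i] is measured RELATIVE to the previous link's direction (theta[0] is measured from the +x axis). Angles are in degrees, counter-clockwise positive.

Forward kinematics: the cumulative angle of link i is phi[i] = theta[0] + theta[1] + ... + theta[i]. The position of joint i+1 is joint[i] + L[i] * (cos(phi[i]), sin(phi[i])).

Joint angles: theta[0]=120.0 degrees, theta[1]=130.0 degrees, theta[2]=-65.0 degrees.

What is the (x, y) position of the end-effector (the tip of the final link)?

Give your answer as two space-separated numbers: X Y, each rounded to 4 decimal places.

Answer: -7.9318 -6.2435

Derivation:
joint[0] = (0.0000, 0.0000)  (base)
link 0: phi[0] = 120 = 120 deg
  cos(120 deg) = -0.5000, sin(120 deg) = 0.8660
  joint[1] = (0.0000, 0.0000) + 1.5 * (-0.5000, 0.8660) = (0.0000 + -0.7500, 0.0000 + 1.2990) = (-0.7500, 1.2990)
link 1: phi[1] = 120 + 130 = 250 deg
  cos(250 deg) = -0.3420, sin(250 deg) = -0.9397
  joint[2] = (-0.7500, 1.2990) + 7.6 * (-0.3420, -0.9397) = (-0.7500 + -2.5994, 1.2990 + -7.1417) = (-3.3494, -5.8426)
link 2: phi[2] = 120 + 130 + -65 = 185 deg
  cos(185 deg) = -0.9962, sin(185 deg) = -0.0872
  joint[3] = (-3.3494, -5.8426) + 4.6 * (-0.9962, -0.0872) = (-3.3494 + -4.5825, -5.8426 + -0.4009) = (-7.9318, -6.2435)
End effector: (-7.9318, -6.2435)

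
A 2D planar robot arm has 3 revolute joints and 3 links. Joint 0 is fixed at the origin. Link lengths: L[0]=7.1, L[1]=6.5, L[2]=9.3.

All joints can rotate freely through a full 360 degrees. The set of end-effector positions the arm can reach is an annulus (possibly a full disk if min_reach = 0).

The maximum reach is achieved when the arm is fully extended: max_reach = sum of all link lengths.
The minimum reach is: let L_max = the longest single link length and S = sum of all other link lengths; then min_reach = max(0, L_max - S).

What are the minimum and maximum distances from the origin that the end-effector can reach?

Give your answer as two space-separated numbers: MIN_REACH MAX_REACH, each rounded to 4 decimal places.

Link lengths: [7.1, 6.5, 9.3]
max_reach = 7.1 + 6.5 + 9.3 = 22.9
L_max = max([7.1, 6.5, 9.3]) = 9.3
S (sum of others) = 22.9 - 9.3 = 13.6
min_reach = max(0, 9.3 - 13.6) = max(0, -4.3) = 0

Answer: 0.0000 22.9000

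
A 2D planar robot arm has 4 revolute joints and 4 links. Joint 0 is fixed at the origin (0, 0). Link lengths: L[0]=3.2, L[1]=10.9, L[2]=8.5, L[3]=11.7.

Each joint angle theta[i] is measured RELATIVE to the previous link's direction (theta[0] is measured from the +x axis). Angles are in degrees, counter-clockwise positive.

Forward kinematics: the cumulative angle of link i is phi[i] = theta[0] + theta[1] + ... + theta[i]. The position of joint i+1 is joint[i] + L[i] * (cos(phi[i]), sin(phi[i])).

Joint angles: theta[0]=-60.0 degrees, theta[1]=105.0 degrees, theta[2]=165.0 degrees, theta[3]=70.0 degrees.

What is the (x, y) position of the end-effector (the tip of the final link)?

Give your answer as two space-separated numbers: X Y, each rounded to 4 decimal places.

Answer: 3.9779 -10.8361

Derivation:
joint[0] = (0.0000, 0.0000)  (base)
link 0: phi[0] = -60 = -60 deg
  cos(-60 deg) = 0.5000, sin(-60 deg) = -0.8660
  joint[1] = (0.0000, 0.0000) + 3.2 * (0.5000, -0.8660) = (0.0000 + 1.6000, 0.0000 + -2.7713) = (1.6000, -2.7713)
link 1: phi[1] = -60 + 105 = 45 deg
  cos(45 deg) = 0.7071, sin(45 deg) = 0.7071
  joint[2] = (1.6000, -2.7713) + 10.9 * (0.7071, 0.7071) = (1.6000 + 7.7075, -2.7713 + 7.7075) = (9.3075, 4.9362)
link 2: phi[2] = -60 + 105 + 165 = 210 deg
  cos(210 deg) = -0.8660, sin(210 deg) = -0.5000
  joint[3] = (9.3075, 4.9362) + 8.5 * (-0.8660, -0.5000) = (9.3075 + -7.3612, 4.9362 + -4.2500) = (1.9462, 0.6862)
link 3: phi[3] = -60 + 105 + 165 + 70 = 280 deg
  cos(280 deg) = 0.1736, sin(280 deg) = -0.9848
  joint[4] = (1.9462, 0.6862) + 11.7 * (0.1736, -0.9848) = (1.9462 + 2.0317, 0.6862 + -11.5223) = (3.9779, -10.8361)
End effector: (3.9779, -10.8361)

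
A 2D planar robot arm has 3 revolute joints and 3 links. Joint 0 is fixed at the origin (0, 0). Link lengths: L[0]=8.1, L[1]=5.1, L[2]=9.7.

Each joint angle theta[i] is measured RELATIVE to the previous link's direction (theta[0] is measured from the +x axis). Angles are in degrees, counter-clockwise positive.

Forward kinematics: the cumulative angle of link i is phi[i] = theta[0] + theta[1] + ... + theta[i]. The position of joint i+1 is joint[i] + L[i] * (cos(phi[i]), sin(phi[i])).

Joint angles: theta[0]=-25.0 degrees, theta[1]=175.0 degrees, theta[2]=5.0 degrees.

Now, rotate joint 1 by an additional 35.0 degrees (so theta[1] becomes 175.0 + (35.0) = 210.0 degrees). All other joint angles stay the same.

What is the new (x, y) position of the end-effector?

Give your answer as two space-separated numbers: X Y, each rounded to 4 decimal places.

joint[0] = (0.0000, 0.0000)  (base)
link 0: phi[0] = -25 = -25 deg
  cos(-25 deg) = 0.9063, sin(-25 deg) = -0.4226
  joint[1] = (0.0000, 0.0000) + 8.1 * (0.9063, -0.4226) = (0.0000 + 7.3411, 0.0000 + -3.4232) = (7.3411, -3.4232)
link 1: phi[1] = -25 + 210 = 185 deg
  cos(185 deg) = -0.9962, sin(185 deg) = -0.0872
  joint[2] = (7.3411, -3.4232) + 5.1 * (-0.9962, -0.0872) = (7.3411 + -5.0806, -3.4232 + -0.4445) = (2.2605, -3.8677)
link 2: phi[2] = -25 + 210 + 5 = 190 deg
  cos(190 deg) = -0.9848, sin(190 deg) = -0.1736
  joint[3] = (2.2605, -3.8677) + 9.7 * (-0.9848, -0.1736) = (2.2605 + -9.5526, -3.8677 + -1.6844) = (-7.2921, -5.5521)
End effector: (-7.2921, -5.5521)

Answer: -7.2921 -5.5521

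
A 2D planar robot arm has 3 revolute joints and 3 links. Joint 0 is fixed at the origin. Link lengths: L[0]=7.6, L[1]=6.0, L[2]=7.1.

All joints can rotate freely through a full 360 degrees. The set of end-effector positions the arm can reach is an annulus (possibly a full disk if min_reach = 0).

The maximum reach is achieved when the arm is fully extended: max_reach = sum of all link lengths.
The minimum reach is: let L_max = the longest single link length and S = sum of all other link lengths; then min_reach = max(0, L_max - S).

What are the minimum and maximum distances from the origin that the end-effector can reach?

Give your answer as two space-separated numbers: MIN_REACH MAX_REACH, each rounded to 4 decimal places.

Answer: 0.0000 20.7000

Derivation:
Link lengths: [7.6, 6.0, 7.1]
max_reach = 7.6 + 6 + 7.1 = 20.7
L_max = max([7.6, 6.0, 7.1]) = 7.6
S (sum of others) = 20.7 - 7.6 = 13.1
min_reach = max(0, 7.6 - 13.1) = max(0, -5.5) = 0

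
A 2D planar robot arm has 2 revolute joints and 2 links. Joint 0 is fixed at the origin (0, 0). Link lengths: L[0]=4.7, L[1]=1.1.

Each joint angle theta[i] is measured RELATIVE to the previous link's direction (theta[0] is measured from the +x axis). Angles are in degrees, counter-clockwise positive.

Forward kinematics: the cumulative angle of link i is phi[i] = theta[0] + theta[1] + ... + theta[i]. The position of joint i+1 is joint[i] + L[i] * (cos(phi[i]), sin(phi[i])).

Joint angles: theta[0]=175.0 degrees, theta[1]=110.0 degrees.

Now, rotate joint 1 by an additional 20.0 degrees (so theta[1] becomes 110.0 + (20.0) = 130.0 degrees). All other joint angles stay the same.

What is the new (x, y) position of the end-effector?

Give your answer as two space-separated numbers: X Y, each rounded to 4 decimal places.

joint[0] = (0.0000, 0.0000)  (base)
link 0: phi[0] = 175 = 175 deg
  cos(175 deg) = -0.9962, sin(175 deg) = 0.0872
  joint[1] = (0.0000, 0.0000) + 4.7 * (-0.9962, 0.0872) = (0.0000 + -4.6821, 0.0000 + 0.4096) = (-4.6821, 0.4096)
link 1: phi[1] = 175 + 130 = 305 deg
  cos(305 deg) = 0.5736, sin(305 deg) = -0.8192
  joint[2] = (-4.6821, 0.4096) + 1.1 * (0.5736, -0.8192) = (-4.6821 + 0.6309, 0.4096 + -0.9011) = (-4.0512, -0.4914)
End effector: (-4.0512, -0.4914)

Answer: -4.0512 -0.4914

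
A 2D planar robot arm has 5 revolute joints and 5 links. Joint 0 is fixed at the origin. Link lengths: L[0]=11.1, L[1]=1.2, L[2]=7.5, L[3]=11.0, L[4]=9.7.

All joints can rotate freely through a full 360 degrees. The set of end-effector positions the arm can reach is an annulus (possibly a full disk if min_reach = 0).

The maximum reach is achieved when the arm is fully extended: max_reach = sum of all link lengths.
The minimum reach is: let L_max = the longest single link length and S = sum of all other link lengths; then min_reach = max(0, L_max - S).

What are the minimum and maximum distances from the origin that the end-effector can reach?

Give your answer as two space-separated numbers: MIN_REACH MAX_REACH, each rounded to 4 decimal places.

Answer: 0.0000 40.5000

Derivation:
Link lengths: [11.1, 1.2, 7.5, 11.0, 9.7]
max_reach = 11.1 + 1.2 + 7.5 + 11 + 9.7 = 40.5
L_max = max([11.1, 1.2, 7.5, 11.0, 9.7]) = 11.1
S (sum of others) = 40.5 - 11.1 = 29.4
min_reach = max(0, 11.1 - 29.4) = max(0, -18.3) = 0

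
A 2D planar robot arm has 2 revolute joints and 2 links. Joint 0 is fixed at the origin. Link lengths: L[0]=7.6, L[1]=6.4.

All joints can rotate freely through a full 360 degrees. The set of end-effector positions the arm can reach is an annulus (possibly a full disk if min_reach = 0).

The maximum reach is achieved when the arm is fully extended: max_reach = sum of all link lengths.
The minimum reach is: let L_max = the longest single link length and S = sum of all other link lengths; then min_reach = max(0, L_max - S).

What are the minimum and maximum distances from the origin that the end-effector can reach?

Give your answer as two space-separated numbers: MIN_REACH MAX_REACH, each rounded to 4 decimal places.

Link lengths: [7.6, 6.4]
max_reach = 7.6 + 6.4 = 14
L_max = max([7.6, 6.4]) = 7.6
S (sum of others) = 14 - 7.6 = 6.4
min_reach = max(0, 7.6 - 6.4) = max(0, 1.2) = 1.2

Answer: 1.2000 14.0000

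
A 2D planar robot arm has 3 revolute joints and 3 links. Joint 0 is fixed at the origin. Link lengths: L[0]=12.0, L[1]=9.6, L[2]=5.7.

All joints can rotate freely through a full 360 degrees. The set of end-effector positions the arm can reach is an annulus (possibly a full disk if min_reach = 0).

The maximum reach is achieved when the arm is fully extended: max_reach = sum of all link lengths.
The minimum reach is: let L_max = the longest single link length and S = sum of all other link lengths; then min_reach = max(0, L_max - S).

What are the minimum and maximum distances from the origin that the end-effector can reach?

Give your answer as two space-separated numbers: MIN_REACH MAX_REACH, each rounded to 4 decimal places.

Answer: 0.0000 27.3000

Derivation:
Link lengths: [12.0, 9.6, 5.7]
max_reach = 12 + 9.6 + 5.7 = 27.3
L_max = max([12.0, 9.6, 5.7]) = 12
S (sum of others) = 27.3 - 12 = 15.3
min_reach = max(0, 12 - 15.3) = max(0, -3.3) = 0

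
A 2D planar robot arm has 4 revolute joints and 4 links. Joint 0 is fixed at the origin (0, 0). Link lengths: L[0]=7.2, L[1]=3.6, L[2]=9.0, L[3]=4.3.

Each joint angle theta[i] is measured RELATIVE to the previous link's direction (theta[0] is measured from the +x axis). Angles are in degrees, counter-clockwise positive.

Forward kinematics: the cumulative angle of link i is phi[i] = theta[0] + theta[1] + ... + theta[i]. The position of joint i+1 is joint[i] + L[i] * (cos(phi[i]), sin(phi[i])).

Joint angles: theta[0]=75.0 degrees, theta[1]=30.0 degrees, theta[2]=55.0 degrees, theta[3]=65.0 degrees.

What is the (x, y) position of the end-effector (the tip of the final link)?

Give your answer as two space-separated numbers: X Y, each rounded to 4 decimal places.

Answer: -10.5660 10.4696

Derivation:
joint[0] = (0.0000, 0.0000)  (base)
link 0: phi[0] = 75 = 75 deg
  cos(75 deg) = 0.2588, sin(75 deg) = 0.9659
  joint[1] = (0.0000, 0.0000) + 7.2 * (0.2588, 0.9659) = (0.0000 + 1.8635, 0.0000 + 6.9547) = (1.8635, 6.9547)
link 1: phi[1] = 75 + 30 = 105 deg
  cos(105 deg) = -0.2588, sin(105 deg) = 0.9659
  joint[2] = (1.8635, 6.9547) + 3.6 * (-0.2588, 0.9659) = (1.8635 + -0.9317, 6.9547 + 3.4773) = (0.9317, 10.4320)
link 2: phi[2] = 75 + 30 + 55 = 160 deg
  cos(160 deg) = -0.9397, sin(160 deg) = 0.3420
  joint[3] = (0.9317, 10.4320) + 9 * (-0.9397, 0.3420) = (0.9317 + -8.4572, 10.4320 + 3.0782) = (-7.5255, 13.5102)
link 3: phi[3] = 75 + 30 + 55 + 65 = 225 deg
  cos(225 deg) = -0.7071, sin(225 deg) = -0.7071
  joint[4] = (-7.5255, 13.5102) + 4.3 * (-0.7071, -0.7071) = (-7.5255 + -3.0406, 13.5102 + -3.0406) = (-10.5660, 10.4696)
End effector: (-10.5660, 10.4696)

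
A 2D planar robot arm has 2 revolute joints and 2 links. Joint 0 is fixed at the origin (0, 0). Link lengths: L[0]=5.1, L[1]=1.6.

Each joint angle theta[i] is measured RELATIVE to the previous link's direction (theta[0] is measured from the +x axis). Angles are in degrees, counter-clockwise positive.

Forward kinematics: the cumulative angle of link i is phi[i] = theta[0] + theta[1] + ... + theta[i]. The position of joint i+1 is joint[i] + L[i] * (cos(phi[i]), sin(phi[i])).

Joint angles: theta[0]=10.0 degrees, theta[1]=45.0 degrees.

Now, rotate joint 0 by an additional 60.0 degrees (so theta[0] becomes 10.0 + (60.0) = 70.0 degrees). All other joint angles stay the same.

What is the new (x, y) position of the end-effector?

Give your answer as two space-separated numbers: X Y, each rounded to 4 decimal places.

joint[0] = (0.0000, 0.0000)  (base)
link 0: phi[0] = 70 = 70 deg
  cos(70 deg) = 0.3420, sin(70 deg) = 0.9397
  joint[1] = (0.0000, 0.0000) + 5.1 * (0.3420, 0.9397) = (0.0000 + 1.7443, 0.0000 + 4.7924) = (1.7443, 4.7924)
link 1: phi[1] = 70 + 45 = 115 deg
  cos(115 deg) = -0.4226, sin(115 deg) = 0.9063
  joint[2] = (1.7443, 4.7924) + 1.6 * (-0.4226, 0.9063) = (1.7443 + -0.6762, 4.7924 + 1.4501) = (1.0681, 6.2425)
End effector: (1.0681, 6.2425)

Answer: 1.0681 6.2425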